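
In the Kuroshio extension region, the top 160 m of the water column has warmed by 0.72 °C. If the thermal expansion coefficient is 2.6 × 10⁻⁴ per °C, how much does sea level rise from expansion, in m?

0.030 m of thermosteric rise

Δh = αΔT·H = 2.6×10⁻⁴ × 0.72 × 160 = 0.029952 m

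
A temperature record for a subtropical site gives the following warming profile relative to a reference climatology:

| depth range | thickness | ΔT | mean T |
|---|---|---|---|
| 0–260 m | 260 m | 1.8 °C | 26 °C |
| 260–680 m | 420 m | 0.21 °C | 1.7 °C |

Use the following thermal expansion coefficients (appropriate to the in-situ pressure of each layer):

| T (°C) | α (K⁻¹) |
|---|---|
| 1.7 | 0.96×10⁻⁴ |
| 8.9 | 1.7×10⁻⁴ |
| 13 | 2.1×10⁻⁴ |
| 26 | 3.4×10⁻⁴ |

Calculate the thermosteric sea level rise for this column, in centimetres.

17 cm

Layer 1 at 26 °C → α = 3.4×10⁻⁴ K⁻¹
Layer 2 at 1.7 °C → α = 0.96×10⁻⁴ K⁻¹
1.8 × 260 × 3.4×10⁻⁴ = 0.15912 m
0.21 × 420 × 0.96×10⁻⁴ = 0.0084672 m
Δh = 0.15912 + 0.0084672 = 0.1675872 m ≈ 17 cm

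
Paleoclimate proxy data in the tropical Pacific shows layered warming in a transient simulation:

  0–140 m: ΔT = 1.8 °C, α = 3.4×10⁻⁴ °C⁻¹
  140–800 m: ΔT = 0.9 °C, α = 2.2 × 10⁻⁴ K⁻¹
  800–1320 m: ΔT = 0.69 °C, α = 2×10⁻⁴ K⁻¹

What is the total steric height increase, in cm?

Layer 1: 3.4×10⁻⁴ × 1.8 × 140 = 0.08568 m
2.2×10⁻⁴ × 0.9 × 660 = 0.13068 m
0.69 × 2×10⁻⁴ × 520 = 0.07176 m
Δh = 0.08568 + 0.13068 + 0.07176 = 0.28812 m

Δh = 28.8 cm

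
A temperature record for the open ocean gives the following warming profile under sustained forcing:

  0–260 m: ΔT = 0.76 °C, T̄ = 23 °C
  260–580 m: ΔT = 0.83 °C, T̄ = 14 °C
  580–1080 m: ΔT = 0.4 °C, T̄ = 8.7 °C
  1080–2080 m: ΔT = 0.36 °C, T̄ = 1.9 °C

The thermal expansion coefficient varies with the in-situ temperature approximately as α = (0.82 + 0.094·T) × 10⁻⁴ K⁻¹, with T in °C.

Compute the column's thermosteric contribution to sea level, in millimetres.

Layer 1: α = (0.82 + 0.094×23)×10⁻⁴ = 2.982×10⁻⁴ K⁻¹
Layer 2: α = (0.82 + 0.094×14)×10⁻⁴ = 2.136×10⁻⁴ K⁻¹
Layer 3: α = (0.82 + 0.094×8.7)×10⁻⁴ = 1.6378×10⁻⁴ K⁻¹
Layer 4: α = (0.82 + 0.094×1.9)×10⁻⁴ = 0.9986×10⁻⁴ K⁻¹
2.982×10⁻⁴ × 0.76 × 260 = 0.05892432 m
260–580 m: 0.83 × 2.136×10⁻⁴ × 320 = 0.05673216 m
500 × 1.6378×10⁻⁴ × 0.4 = 0.032756 m
1080–2080 m: 0.36 × 0.9986×10⁻⁴ × 1000 = 0.0359496 m
Δh = 0.05892432 + 0.05673216 + 0.032756 + 0.0359496 = 0.18436208 m

184 mm of thermosteric rise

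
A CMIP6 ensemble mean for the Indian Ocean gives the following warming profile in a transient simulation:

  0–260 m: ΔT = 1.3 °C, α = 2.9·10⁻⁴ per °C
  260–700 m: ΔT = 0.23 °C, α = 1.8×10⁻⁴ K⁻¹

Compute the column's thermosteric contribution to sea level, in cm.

0–260 m: 2.9×10⁻⁴ × 260 × 1.3 = 0.09802 m
260–700 m: 0.23 × 440 × 1.8×10⁻⁴ = 0.018216 m
Δh = 0.09802 + 0.018216 = 0.116236 m

11.6 cm of thermosteric rise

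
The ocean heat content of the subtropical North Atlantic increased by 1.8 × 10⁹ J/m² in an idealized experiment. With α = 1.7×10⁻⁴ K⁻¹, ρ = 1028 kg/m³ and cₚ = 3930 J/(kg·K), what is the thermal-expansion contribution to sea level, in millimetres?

Δh = 76 mm

Δh = αQ/(ρcₚ) = 1.7×10⁻⁴ × 1.8×10⁹ / (1028 × 3930) ≈ 0.075742 m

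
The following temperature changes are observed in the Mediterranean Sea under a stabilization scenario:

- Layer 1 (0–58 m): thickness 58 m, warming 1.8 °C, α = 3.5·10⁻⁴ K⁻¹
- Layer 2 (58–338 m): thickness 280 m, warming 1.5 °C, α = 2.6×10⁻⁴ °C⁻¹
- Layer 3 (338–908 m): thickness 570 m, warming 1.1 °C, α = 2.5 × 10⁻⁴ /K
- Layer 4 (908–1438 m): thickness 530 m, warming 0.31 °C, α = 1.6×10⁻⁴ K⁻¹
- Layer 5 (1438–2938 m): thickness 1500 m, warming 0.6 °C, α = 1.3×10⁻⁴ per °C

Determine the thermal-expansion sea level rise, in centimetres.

Layer 1: 58 × 1.8 × 3.5×10⁻⁴ = 0.03654 m
Layer 2: 2.6×10⁻⁴ × 280 × 1.5 = 0.10920 m
Layer 3: 2.5×10⁻⁴ × 570 × 1.1 = 0.15675 m
0.31 × 530 × 1.6×10⁻⁴ = 0.026288 m
Layer 5: 0.6 × 1500 × 1.3×10⁻⁴ = 0.11700 m
Δh = 0.03654 + 0.10920 + 0.15675 + 0.026288 + 0.11700 = 0.445778 m ≈ 44.6 cm

44.6 cm of thermosteric rise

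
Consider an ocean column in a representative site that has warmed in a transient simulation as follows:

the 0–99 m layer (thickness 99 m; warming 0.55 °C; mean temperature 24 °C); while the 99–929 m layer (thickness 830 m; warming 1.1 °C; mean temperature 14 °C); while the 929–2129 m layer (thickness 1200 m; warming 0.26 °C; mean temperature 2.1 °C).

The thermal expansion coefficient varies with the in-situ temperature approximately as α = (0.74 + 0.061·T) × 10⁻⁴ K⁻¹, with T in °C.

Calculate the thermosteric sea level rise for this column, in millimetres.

Layer 1: α = (0.74 + 0.061×24)×10⁻⁴ = 2.204×10⁻⁴ K⁻¹
Layer 2: α = (0.74 + 0.061×14)×10⁻⁴ = 1.594×10⁻⁴ K⁻¹
Layer 3: α = (0.74 + 0.061×2.1)×10⁻⁴ = 0.8681×10⁻⁴ K⁻¹
0–99 m: 99 × 2.204×10⁻⁴ × 0.55 = 0.01200078 m
830 × 1.594×10⁻⁴ × 1.1 = 0.1455322 m
1200 × 0.8681×10⁻⁴ × 0.26 = 0.02708472 m
Δh = 0.01200078 + 0.1455322 + 0.02708472 = 0.1846177 m ≈ 185 mm

Δh = 185 mm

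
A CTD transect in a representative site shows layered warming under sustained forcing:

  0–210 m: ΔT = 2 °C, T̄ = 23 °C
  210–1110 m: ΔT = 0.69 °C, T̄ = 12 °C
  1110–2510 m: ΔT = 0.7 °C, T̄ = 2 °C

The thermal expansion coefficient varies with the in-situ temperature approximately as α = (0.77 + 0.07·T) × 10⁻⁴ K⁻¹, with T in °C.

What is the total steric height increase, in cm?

Δh ≈ 28.9 cm

Layer 1: α = (0.77 + 0.07×23)×10⁻⁴ = 2.38×10⁻⁴ K⁻¹
Layer 2: α = (0.77 + 0.07×12)×10⁻⁴ = 1.61×10⁻⁴ K⁻¹
Layer 3: α = (0.77 + 0.07×2)×10⁻⁴ = 0.91×10⁻⁴ K⁻¹
0–210 m: 210 × 2 × 2.38×10⁻⁴ = 0.09996 m
210–1110 m: 900 × 0.69 × 1.61×10⁻⁴ = 0.099981 m
0.91×10⁻⁴ × 0.7 × 1400 = 0.08918 m
Δh = 0.09996 + 0.099981 + 0.08918 = 0.289121 m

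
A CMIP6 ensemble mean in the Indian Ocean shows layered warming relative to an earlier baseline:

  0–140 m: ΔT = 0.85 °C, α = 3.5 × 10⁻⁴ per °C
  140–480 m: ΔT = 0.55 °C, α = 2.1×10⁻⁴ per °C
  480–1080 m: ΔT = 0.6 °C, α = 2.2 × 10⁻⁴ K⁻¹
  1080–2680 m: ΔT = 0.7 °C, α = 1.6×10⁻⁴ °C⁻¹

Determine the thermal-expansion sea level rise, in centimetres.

Δh = 33.9 cm

Layer 1: 140 × 3.5×10⁻⁴ × 0.85 = 0.04165 m
Layer 2: 340 × 0.55 × 2.1×10⁻⁴ = 0.03927 m
0.6 × 2.2×10⁻⁴ × 600 = 0.07920 m
1080–2680 m: 1600 × 0.7 × 1.6×10⁻⁴ = 0.17920 m
Δh = 0.04165 + 0.03927 + 0.07920 + 0.17920 = 0.33932 m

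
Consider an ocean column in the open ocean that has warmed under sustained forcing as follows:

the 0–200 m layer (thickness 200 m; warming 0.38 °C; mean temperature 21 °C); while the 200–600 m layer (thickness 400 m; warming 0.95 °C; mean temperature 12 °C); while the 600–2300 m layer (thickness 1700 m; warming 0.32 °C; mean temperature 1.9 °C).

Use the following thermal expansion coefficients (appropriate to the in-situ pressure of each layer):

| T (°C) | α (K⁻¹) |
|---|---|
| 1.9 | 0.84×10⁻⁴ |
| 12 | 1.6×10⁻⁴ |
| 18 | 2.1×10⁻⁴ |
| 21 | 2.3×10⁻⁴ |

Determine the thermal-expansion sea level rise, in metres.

Layer 1 at 21 °C → α = 2.3×10⁻⁴ K⁻¹
Layer 2 at 12 °C → α = 1.6×10⁻⁴ K⁻¹
Layer 3 at 1.9 °C → α = 0.84×10⁻⁴ K⁻¹
Layer 1: 2.3×10⁻⁴ × 200 × 0.38 = 0.01748 m
Layer 2: 0.95 × 400 × 1.6×10⁻⁴ = 0.06080 m
600–2300 m: 1700 × 0.32 × 0.84×10⁻⁴ = 0.045696 m
Δh = 0.01748 + 0.06080 + 0.045696 = 0.123976 m

Δh ≈ 0.124 m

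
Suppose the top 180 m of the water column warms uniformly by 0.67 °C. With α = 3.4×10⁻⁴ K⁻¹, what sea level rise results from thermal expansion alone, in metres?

Δh = αΔT·H = 3.4×10⁻⁴ × 0.67 × 180 = 0.041004 m

0.0410 m of thermosteric rise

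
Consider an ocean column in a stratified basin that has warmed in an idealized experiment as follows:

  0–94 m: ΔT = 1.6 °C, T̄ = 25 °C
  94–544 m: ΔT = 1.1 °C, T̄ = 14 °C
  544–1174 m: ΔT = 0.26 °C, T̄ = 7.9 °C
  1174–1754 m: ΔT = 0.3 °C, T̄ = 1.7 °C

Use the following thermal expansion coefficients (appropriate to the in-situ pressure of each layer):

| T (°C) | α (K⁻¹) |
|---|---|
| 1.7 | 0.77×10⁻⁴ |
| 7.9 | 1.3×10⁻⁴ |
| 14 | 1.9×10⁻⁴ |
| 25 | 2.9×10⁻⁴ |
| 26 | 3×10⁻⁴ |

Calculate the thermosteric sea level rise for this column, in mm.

Δh = 172 mm

Layer 1 at 25 °C → α = 2.9×10⁻⁴ K⁻¹
Layer 2 at 14 °C → α = 1.9×10⁻⁴ K⁻¹
Layer 3 at 7.9 °C → α = 1.3×10⁻⁴ K⁻¹
Layer 4 at 1.7 °C → α = 0.77×10⁻⁴ K⁻¹
Layer 1: 1.6 × 2.9×10⁻⁴ × 94 = 0.043616 m
450 × 1.1 × 1.9×10⁻⁴ = 0.09405 m
0.26 × 1.3×10⁻⁴ × 630 = 0.021294 m
Layer 4: 0.77×10⁻⁴ × 0.3 × 580 = 0.013398 m
Δh = 0.043616 + 0.09405 + 0.021294 + 0.013398 = 0.172358 m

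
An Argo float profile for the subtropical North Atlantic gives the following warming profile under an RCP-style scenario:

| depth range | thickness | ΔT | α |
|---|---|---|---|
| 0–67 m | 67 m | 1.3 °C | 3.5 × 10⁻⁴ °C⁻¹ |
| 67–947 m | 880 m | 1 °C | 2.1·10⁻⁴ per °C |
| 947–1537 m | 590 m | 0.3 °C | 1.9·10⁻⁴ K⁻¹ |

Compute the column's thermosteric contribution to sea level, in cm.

Δh ≈ 24.9 cm

67 × 3.5×10⁻⁴ × 1.3 = 0.030485 m
67–947 m: 1 × 2.1×10⁻⁴ × 880 = 0.18480 m
947–1537 m: 0.3 × 1.9×10⁻⁴ × 590 = 0.03363 m
Δh = 0.030485 + 0.18480 + 0.03363 = 0.248915 m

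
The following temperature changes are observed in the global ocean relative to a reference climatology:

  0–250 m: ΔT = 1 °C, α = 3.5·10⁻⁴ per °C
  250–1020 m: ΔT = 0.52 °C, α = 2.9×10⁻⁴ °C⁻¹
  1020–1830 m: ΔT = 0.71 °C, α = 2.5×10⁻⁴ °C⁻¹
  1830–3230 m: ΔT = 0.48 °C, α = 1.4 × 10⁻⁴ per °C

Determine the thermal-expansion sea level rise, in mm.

Δh = 440 mm

3.5×10⁻⁴ × 250 × 1 = 0.08750 m
Layer 2: 2.9×10⁻⁴ × 770 × 0.52 = 0.116116 m
0.71 × 2.5×10⁻⁴ × 810 = 0.143775 m
1830–3230 m: 0.48 × 1.4×10⁻⁴ × 1400 = 0.09408 m
Δh = 0.08750 + 0.116116 + 0.143775 + 0.09408 = 0.441471 m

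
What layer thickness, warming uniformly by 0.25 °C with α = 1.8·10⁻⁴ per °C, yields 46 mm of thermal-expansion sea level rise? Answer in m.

H = Δh/(αΔT) = 0.046 / (1.8×10⁻⁴ × 0.25) ≈ 1022 m

about 1020 m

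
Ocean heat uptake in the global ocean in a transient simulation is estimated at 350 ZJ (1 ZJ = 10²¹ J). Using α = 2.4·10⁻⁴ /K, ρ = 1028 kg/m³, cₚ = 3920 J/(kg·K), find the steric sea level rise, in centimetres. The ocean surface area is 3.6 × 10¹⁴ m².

Per unit area: Q = 350×10²¹ / (3.6×10¹⁴) ≈ 9.722×10⁸ J/m²
Δh = αQ/(ρcₚ) = 2.4×10⁻⁴ × 9.722×10⁸ / (1028 × 3920) ≈ 0.057901 m

5.79 cm of thermosteric rise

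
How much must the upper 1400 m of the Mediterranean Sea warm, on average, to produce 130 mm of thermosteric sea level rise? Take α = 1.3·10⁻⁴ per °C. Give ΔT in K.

ΔT = Δh/(αH) = 0.13 / (1.3×10⁻⁴ × 1400) ≈ 0.7143 K

about 0.71 K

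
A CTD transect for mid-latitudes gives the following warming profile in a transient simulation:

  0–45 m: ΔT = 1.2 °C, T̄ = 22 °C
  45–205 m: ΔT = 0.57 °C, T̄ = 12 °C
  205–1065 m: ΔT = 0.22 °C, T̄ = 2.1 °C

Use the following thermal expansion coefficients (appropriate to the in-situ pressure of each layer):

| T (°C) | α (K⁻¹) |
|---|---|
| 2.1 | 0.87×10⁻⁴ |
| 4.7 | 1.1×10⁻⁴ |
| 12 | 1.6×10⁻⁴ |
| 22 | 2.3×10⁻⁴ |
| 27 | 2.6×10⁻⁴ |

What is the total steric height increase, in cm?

Δh = 4.3 cm

Layer 1 at 22 °C → α = 2.3×10⁻⁴ K⁻¹
Layer 2 at 12 °C → α = 1.6×10⁻⁴ K⁻¹
Layer 3 at 2.1 °C → α = 0.87×10⁻⁴ K⁻¹
0–45 m: 1.2 × 2.3×10⁻⁴ × 45 = 0.01242 m
1.6×10⁻⁴ × 0.57 × 160 = 0.014592 m
0.22 × 0.87×10⁻⁴ × 860 = 0.0164604 m
Δh = 0.01242 + 0.014592 + 0.0164604 = 0.0434724 m ≈ 4.3 cm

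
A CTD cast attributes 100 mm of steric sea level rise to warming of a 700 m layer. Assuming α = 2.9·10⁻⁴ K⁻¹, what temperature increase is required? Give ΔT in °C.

ΔT ≈ 0.493 °C

ΔT = Δh/(αH) = 0.1 / (2.9×10⁻⁴ × 700) ≈ 0.4926 °C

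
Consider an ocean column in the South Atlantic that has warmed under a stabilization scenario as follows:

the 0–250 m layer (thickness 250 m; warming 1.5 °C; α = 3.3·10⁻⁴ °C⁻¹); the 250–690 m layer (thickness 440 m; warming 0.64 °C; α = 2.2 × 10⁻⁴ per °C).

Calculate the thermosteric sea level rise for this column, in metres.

1.5 × 3.3×10⁻⁴ × 250 = 0.12375 m
Layer 2: 440 × 0.64 × 2.2×10⁻⁴ = 0.061952 m
Δh = 0.12375 + 0.061952 = 0.185702 m ≈ 0.19 m

0.19 m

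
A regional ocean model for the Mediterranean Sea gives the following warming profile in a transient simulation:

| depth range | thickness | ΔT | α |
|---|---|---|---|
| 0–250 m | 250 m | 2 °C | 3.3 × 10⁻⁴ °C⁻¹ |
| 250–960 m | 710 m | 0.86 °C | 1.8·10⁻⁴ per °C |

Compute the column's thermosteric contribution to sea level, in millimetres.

Δh ≈ 270 mm

0–250 m: 2 × 3.3×10⁻⁴ × 250 = 0.16500 m
Layer 2: 1.8×10⁻⁴ × 0.86 × 710 = 0.109908 m
Δh = 0.16500 + 0.109908 = 0.274908 m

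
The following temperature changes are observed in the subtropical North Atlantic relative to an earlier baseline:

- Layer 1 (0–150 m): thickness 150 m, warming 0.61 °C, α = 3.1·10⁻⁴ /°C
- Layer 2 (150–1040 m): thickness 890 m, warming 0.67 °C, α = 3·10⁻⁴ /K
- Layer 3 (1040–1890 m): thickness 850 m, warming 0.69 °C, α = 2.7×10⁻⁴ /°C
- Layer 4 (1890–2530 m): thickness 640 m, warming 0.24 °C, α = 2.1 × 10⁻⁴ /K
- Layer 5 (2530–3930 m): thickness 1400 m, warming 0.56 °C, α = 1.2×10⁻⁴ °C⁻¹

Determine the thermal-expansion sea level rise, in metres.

about 0.49 m

0–150 m: 150 × 0.61 × 3.1×10⁻⁴ = 0.028365 m
Layer 2: 0.67 × 890 × 3×10⁻⁴ = 0.17889 m
1040–1890 m: 0.69 × 850 × 2.7×10⁻⁴ = 0.158355 m
1890–2530 m: 2.1×10⁻⁴ × 0.24 × 640 = 0.032256 m
1400 × 1.2×10⁻⁴ × 0.56 = 0.09408 m
Δh = 0.028365 + 0.17889 + 0.158355 + 0.032256 + 0.09408 = 0.491946 m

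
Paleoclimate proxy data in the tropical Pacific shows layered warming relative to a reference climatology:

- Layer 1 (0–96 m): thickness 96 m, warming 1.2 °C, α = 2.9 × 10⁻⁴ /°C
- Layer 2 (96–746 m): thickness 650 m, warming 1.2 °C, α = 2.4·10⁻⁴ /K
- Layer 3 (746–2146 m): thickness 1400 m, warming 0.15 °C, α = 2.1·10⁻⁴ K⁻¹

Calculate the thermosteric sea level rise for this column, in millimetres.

Layer 1: 1.2 × 96 × 2.9×10⁻⁴ = 0.033408 m
96–746 m: 1.2 × 650 × 2.4×10⁻⁴ = 0.18720 m
0.15 × 2.1×10⁻⁴ × 1400 = 0.04410 m
Δh = 0.033408 + 0.18720 + 0.04410 = 0.264708 m

260 mm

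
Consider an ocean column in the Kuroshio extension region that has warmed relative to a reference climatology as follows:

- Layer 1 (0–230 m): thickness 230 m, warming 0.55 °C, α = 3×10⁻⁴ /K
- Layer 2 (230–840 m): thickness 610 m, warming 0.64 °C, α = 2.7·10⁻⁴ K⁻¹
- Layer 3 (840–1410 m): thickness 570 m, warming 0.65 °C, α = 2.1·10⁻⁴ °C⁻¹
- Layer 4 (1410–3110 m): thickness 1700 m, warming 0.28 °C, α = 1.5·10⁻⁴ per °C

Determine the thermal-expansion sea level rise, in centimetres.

Layer 1: 3×10⁻⁴ × 0.55 × 230 = 0.03795 m
Layer 2: 0.64 × 2.7×10⁻⁴ × 610 = 0.105408 m
Layer 3: 2.1×10⁻⁴ × 570 × 0.65 = 0.077805 m
1410–3110 m: 1.5×10⁻⁴ × 0.28 × 1700 = 0.07140 m
Δh = 0.03795 + 0.105408 + 0.077805 + 0.07140 = 0.292563 m

Δh ≈ 29.3 cm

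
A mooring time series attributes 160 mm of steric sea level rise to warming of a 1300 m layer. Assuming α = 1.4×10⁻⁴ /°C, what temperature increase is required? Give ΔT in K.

ΔT ≈ 0.879 K

ΔT = Δh/(αH) = 0.16 / (1.4×10⁻⁴ × 1300) ≈ 0.8791 K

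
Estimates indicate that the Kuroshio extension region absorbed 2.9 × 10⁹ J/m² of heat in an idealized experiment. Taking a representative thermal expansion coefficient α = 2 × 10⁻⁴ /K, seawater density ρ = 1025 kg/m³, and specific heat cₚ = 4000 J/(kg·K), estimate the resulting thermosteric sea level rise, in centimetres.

Δh = αQ/(ρcₚ) = 2×10⁻⁴ × 2.9×10⁹ / (1025 × 4000) ≈ 0.14146 m

Δh = 14 cm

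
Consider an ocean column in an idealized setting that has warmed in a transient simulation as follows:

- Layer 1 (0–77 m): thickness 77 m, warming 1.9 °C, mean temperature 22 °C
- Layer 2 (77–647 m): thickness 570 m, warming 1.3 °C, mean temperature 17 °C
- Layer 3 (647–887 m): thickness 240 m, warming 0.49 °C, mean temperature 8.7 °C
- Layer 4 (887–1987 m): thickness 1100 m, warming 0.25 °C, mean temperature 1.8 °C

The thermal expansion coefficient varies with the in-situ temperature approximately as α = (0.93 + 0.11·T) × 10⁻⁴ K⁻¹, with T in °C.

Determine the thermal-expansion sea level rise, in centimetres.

Layer 1: α = (0.93 + 0.11×22)×10⁻⁴ = 3.35×10⁻⁴ K⁻¹
Layer 2: α = (0.93 + 0.11×17)×10⁻⁴ = 2.8×10⁻⁴ K⁻¹
Layer 3: α = (0.93 + 0.11×8.7)×10⁻⁴ = 1.887×10⁻⁴ K⁻¹
Layer 4: α = (0.93 + 0.11×1.8)×10⁻⁴ = 1.128×10⁻⁴ K⁻¹
3.35×10⁻⁴ × 77 × 1.9 = 0.0490105 m
Layer 2: 570 × 2.8×10⁻⁴ × 1.3 = 0.20748 m
Layer 3: 240 × 0.49 × 1.887×10⁻⁴ = 0.02219112 m
Layer 4: 1.128×10⁻⁴ × 1100 × 0.25 = 0.03102 m
Δh = 0.0490105 + 0.20748 + 0.02219112 + 0.03102 = 0.30970162 m ≈ 31.0 cm

31.0 cm of thermosteric rise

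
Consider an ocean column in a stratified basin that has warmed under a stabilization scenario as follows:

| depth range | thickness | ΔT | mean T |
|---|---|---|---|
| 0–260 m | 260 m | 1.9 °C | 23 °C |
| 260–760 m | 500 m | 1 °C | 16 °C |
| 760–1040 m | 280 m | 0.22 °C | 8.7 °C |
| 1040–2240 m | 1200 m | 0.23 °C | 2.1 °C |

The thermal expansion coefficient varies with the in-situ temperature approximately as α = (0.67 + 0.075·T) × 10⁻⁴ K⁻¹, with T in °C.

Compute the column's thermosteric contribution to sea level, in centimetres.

24.3 cm

Layer 1: α = (0.67 + 0.075×23)×10⁻⁴ = 2.395×10⁻⁴ K⁻¹
Layer 2: α = (0.67 + 0.075×16)×10⁻⁴ = 1.87×10⁻⁴ K⁻¹
Layer 3: α = (0.67 + 0.075×8.7)×10⁻⁴ = 1.3225×10⁻⁴ K⁻¹
Layer 4: α = (0.67 + 0.075×2.1)×10⁻⁴ = 0.8275×10⁻⁴ K⁻¹
2.395×10⁻⁴ × 1.9 × 260 = 0.118313 m
260–760 m: 500 × 1 × 1.87×10⁻⁴ = 0.09350 m
760–1040 m: 280 × 1.3225×10⁻⁴ × 0.22 = 0.0081466 m
Layer 4: 0.23 × 1200 × 0.8275×10⁻⁴ = 0.022839 m
Δh = 0.118313 + 0.09350 + 0.0081466 + 0.022839 = 0.2427986 m ≈ 24.3 cm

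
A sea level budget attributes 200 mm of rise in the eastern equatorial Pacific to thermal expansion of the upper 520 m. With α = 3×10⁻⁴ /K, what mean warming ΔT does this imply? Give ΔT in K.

1.28 K

ΔT = Δh/(αH) = 0.2 / (3×10⁻⁴ × 520) ≈ 1.282 K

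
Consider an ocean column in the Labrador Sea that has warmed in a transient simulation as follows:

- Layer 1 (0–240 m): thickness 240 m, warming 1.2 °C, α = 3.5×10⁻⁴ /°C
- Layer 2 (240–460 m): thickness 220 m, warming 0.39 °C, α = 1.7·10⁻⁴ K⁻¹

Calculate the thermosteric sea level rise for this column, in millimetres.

about 115 mm

Layer 1: 1.2 × 3.5×10⁻⁴ × 240 = 0.10080 m
240–460 m: 1.7×10⁻⁴ × 0.39 × 220 = 0.014586 m
Δh = 0.10080 + 0.014586 = 0.115386 m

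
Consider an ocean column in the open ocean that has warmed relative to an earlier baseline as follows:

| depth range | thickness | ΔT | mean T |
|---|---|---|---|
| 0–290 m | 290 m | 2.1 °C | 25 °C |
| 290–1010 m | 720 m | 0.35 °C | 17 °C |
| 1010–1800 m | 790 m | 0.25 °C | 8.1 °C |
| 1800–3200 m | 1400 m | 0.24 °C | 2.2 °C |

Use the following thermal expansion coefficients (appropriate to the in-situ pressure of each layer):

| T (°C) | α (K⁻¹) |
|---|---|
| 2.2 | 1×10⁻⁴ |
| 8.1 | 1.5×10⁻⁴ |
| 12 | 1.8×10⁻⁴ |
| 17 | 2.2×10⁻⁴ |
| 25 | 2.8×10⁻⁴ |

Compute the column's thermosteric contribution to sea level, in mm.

Layer 1 at 25 °C → α = 2.8×10⁻⁴ K⁻¹
Layer 2 at 17 °C → α = 2.2×10⁻⁴ K⁻¹
Layer 3 at 8.1 °C → α = 1.5×10⁻⁴ K⁻¹
Layer 4 at 2.2 °C → α = 1×10⁻⁴ K⁻¹
Layer 1: 2.8×10⁻⁴ × 290 × 2.1 = 0.17052 m
290–1010 m: 720 × 2.2×10⁻⁴ × 0.35 = 0.05544 m
1.5×10⁻⁴ × 790 × 0.25 = 0.029625 m
1800–3200 m: 1×10⁻⁴ × 0.24 × 1400 = 0.03360 m
Δh = 0.17052 + 0.05544 + 0.029625 + 0.03360 = 0.289185 m ≈ 289 mm

about 289 mm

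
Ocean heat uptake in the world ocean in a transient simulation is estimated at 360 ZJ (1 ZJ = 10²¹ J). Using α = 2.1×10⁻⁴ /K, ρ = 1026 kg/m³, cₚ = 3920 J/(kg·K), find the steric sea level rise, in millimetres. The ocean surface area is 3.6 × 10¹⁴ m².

Per unit area: Q = 360×10²¹ / (3.6×10¹⁴) = 1×10⁹ J/m²
Δh = αQ/(ρcₚ) = 2.1×10⁻⁴ × 1×10⁹ / (1026 × 3920) ≈ 0.052214 m

Δh ≈ 52 mm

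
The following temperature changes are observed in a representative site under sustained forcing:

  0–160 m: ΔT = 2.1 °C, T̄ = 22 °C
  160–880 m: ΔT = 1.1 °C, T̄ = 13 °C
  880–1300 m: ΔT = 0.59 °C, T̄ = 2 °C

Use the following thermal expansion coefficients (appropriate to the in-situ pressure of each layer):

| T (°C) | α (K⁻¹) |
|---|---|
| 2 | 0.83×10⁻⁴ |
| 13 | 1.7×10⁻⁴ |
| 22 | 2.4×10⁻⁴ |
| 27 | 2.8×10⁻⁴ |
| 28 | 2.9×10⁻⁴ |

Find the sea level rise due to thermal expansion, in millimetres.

Layer 1 at 22 °C → α = 2.4×10⁻⁴ K⁻¹
Layer 2 at 13 °C → α = 1.7×10⁻⁴ K⁻¹
Layer 3 at 2 °C → α = 0.83×10⁻⁴ K⁻¹
2.1 × 160 × 2.4×10⁻⁴ = 0.08064 m
160–880 m: 720 × 1.7×10⁻⁴ × 1.1 = 0.13464 m
420 × 0.59 × 0.83×10⁻⁴ = 0.0205674 m
Δh = 0.08064 + 0.13464 + 0.0205674 = 0.2358474 m

Δh = 236 mm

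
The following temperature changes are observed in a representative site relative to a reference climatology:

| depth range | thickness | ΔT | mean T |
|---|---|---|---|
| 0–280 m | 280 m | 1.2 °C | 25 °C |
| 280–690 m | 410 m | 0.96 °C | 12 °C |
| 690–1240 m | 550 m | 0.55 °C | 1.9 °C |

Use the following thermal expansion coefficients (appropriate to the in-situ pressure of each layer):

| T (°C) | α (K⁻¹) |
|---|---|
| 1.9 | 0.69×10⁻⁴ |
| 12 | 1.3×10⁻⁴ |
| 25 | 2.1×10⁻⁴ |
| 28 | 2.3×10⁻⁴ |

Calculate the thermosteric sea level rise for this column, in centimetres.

about 14.3 cm

Layer 1 at 25 °C → α = 2.1×10⁻⁴ K⁻¹
Layer 2 at 12 °C → α = 1.3×10⁻⁴ K⁻¹
Layer 3 at 1.9 °C → α = 0.69×10⁻⁴ K⁻¹
1.2 × 280 × 2.1×10⁻⁴ = 0.07056 m
280–690 m: 1.3×10⁻⁴ × 410 × 0.96 = 0.051168 m
690–1240 m: 0.69×10⁻⁴ × 550 × 0.55 = 0.0208725 m
Δh = 0.07056 + 0.051168 + 0.0208725 = 0.1426005 m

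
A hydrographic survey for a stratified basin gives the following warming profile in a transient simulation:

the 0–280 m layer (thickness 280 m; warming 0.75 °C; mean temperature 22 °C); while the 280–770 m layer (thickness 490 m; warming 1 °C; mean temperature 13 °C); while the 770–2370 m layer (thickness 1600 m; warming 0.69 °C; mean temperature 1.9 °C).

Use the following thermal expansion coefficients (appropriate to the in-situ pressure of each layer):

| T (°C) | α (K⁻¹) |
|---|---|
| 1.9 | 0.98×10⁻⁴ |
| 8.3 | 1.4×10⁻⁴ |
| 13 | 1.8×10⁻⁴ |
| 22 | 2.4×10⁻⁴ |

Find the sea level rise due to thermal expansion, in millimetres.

Layer 1 at 22 °C → α = 2.4×10⁻⁴ K⁻¹
Layer 2 at 13 °C → α = 1.8×10⁻⁴ K⁻¹
Layer 3 at 1.9 °C → α = 0.98×10⁻⁴ K⁻¹
2.4×10⁻⁴ × 280 × 0.75 = 0.05040 m
Layer 2: 490 × 1.8×10⁻⁴ × 1 = 0.08820 m
770–2370 m: 0.98×10⁻⁴ × 1600 × 0.69 = 0.108192 m
Δh = 0.05040 + 0.08820 + 0.108192 = 0.246792 m

about 247 mm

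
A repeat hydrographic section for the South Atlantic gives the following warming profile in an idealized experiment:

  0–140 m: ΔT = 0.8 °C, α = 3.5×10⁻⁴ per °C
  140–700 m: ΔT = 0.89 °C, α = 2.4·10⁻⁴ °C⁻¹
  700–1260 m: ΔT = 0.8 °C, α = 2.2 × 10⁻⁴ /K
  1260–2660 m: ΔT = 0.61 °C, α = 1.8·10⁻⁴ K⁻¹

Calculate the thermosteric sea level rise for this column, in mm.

140 × 0.8 × 3.5×10⁻⁴ = 0.03920 m
Layer 2: 560 × 0.89 × 2.4×10⁻⁴ = 0.119616 m
2.2×10⁻⁴ × 0.8 × 560 = 0.09856 m
1260–2660 m: 1.8×10⁻⁴ × 0.61 × 1400 = 0.15372 m
Δh = 0.03920 + 0.119616 + 0.09856 + 0.15372 = 0.411096 m

Δh ≈ 411 mm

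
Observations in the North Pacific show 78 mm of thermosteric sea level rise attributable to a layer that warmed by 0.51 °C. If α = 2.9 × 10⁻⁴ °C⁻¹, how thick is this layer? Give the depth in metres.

about 527 m

H = Δh/(αΔT) = 0.078 / (2.9×10⁻⁴ × 0.51) ≈ 527.4 m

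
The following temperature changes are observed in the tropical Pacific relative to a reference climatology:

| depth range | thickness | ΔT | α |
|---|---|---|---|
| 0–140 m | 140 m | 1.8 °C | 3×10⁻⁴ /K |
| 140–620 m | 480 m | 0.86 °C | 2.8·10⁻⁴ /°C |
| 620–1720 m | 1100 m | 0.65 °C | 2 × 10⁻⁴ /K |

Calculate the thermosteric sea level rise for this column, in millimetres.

0–140 m: 140 × 1.8 × 3×10⁻⁴ = 0.07560 m
Layer 2: 0.86 × 2.8×10⁻⁴ × 480 = 0.115584 m
Layer 3: 1100 × 0.65 × 2×10⁻⁴ = 0.14300 m
Δh = 0.07560 + 0.115584 + 0.14300 = 0.334184 m

Δh = 334 mm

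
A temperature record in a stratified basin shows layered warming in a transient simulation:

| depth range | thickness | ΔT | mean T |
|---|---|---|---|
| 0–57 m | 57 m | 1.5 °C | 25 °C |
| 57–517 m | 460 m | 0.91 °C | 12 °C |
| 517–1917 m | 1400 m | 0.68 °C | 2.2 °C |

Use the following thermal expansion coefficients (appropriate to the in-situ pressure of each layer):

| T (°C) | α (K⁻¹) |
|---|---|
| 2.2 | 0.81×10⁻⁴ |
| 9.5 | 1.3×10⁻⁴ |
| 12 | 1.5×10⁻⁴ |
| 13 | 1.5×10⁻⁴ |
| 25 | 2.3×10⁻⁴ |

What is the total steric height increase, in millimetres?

Layer 1 at 25 °C → α = 2.3×10⁻⁴ K⁻¹
Layer 2 at 12 °C → α = 1.5×10⁻⁴ K⁻¹
Layer 3 at 2.2 °C → α = 0.81×10⁻⁴ K⁻¹
1.5 × 57 × 2.3×10⁻⁴ = 0.019665 m
Layer 2: 1.5×10⁻⁴ × 460 × 0.91 = 0.06279 m
1400 × 0.68 × 0.81×10⁻⁴ = 0.077112 m
Δh = 0.019665 + 0.06279 + 0.077112 = 0.159567 m

Δh ≈ 160 mm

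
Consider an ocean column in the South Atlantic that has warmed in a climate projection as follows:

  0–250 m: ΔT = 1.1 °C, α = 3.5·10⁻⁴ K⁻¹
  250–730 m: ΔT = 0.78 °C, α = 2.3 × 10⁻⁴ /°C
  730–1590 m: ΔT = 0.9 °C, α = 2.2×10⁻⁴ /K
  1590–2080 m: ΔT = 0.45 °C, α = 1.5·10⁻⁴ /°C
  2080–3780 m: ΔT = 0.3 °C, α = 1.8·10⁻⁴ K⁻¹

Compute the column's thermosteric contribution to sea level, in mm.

about 480 mm

Layer 1: 3.5×10⁻⁴ × 250 × 1.1 = 0.09625 m
480 × 2.3×10⁻⁴ × 0.78 = 0.086112 m
730–1590 m: 0.9 × 860 × 2.2×10⁻⁴ = 0.17028 m
0.45 × 490 × 1.5×10⁻⁴ = 0.033075 m
Layer 5: 0.3 × 1700 × 1.8×10⁻⁴ = 0.09180 m
Δh = 0.09625 + 0.086112 + 0.17028 + 0.033075 + 0.09180 = 0.477517 m ≈ 480 mm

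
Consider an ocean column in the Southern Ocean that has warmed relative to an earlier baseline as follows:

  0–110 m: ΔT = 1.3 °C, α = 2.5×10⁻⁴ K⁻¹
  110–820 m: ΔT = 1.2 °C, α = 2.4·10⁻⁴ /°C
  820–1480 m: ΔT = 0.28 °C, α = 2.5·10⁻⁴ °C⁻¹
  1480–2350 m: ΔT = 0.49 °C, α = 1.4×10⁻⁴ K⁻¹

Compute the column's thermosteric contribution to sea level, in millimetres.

Δh = 350 mm

0–110 m: 110 × 1.3 × 2.5×10⁻⁴ = 0.03575 m
2.4×10⁻⁴ × 1.2 × 710 = 0.20448 m
820–1480 m: 660 × 0.28 × 2.5×10⁻⁴ = 0.04620 m
870 × 1.4×10⁻⁴ × 0.49 = 0.059682 m
Δh = 0.03575 + 0.20448 + 0.04620 + 0.059682 = 0.346112 m ≈ 350 mm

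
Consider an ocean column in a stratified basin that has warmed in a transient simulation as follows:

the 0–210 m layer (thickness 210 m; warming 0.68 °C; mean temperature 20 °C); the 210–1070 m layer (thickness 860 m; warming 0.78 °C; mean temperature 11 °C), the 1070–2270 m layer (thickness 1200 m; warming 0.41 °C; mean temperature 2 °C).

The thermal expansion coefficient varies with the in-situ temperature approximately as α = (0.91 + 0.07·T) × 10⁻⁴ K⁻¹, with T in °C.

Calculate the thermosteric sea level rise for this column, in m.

Layer 1: α = (0.91 + 0.07×20)×10⁻⁴ = 2.31×10⁻⁴ K⁻¹
Layer 2: α = (0.91 + 0.07×11)×10⁻⁴ = 1.68×10⁻⁴ K⁻¹
Layer 3: α = (0.91 + 0.07×2)×10⁻⁴ = 1.05×10⁻⁴ K⁻¹
Layer 1: 2.31×10⁻⁴ × 0.68 × 210 = 0.0329868 m
860 × 1.68×10⁻⁴ × 0.78 = 0.1126944 m
1070–2270 m: 0.41 × 1200 × 1.05×10⁻⁴ = 0.05166 m
Δh = 0.0329868 + 0.1126944 + 0.05166 = 0.1973412 m

0.197 m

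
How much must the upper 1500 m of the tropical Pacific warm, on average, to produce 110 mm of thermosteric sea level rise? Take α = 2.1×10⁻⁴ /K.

ΔT = Δh/(αH) = 0.11 / (2.1×10⁻⁴ × 1500) ≈ 0.3492 °C

0.349 °C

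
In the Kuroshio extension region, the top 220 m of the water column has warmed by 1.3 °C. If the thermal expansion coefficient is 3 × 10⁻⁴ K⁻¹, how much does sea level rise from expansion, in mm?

85.8 mm

Δh = αΔT·H = 3×10⁻⁴ × 1.3 × 220 = 0.08580 m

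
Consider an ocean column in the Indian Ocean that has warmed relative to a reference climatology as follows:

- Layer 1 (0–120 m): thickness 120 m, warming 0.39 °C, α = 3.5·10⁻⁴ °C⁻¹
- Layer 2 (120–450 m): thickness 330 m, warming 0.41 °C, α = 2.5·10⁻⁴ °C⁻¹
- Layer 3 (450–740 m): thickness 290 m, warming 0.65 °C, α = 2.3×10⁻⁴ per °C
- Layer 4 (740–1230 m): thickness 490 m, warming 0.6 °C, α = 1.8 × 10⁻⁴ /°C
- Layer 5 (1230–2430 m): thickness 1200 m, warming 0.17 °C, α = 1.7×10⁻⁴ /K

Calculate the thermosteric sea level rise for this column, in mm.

Δh = 181 mm

0.39 × 3.5×10⁻⁴ × 120 = 0.01638 m
120–450 m: 2.5×10⁻⁴ × 330 × 0.41 = 0.033825 m
2.3×10⁻⁴ × 0.65 × 290 = 0.043355 m
740–1230 m: 0.6 × 490 × 1.8×10⁻⁴ = 0.05292 m
0.17 × 1.7×10⁻⁴ × 1200 = 0.03468 m
Δh = 0.01638 + 0.033825 + 0.043355 + 0.05292 + 0.03468 = 0.18116 m ≈ 181 mm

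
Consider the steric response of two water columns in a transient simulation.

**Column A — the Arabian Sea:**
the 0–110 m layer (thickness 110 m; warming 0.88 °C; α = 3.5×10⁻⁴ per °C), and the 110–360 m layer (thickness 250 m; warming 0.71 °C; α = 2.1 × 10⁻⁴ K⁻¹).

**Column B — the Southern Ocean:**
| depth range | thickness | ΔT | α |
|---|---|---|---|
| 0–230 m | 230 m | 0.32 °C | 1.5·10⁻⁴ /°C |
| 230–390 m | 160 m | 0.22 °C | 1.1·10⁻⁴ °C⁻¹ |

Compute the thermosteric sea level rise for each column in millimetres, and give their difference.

A: 71 mm; B: 15 mm; difference 56 mm

A 0–110 m: 3.5×10⁻⁴ × 110 × 0.88 = 0.03388 m
A 110–360 m: 2.1×10⁻⁴ × 250 × 0.71 = 0.037275 m
A total: 0.071155 m
B 0–230 m: 0.32 × 230 × 1.5×10⁻⁴ = 0.01104 m
B 230–390 m: 160 × 1.1×10⁻⁴ × 0.22 = 0.003872 m
B total: 0.014912 m
Difference: 0.071155 − 0.014912 = 0.056243 m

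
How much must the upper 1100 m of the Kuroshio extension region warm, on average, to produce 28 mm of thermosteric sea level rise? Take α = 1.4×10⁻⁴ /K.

about 0.182 °C

ΔT = Δh/(αH) = 0.028 / (1.4×10⁻⁴ × 1100) ≈ 0.1818 °C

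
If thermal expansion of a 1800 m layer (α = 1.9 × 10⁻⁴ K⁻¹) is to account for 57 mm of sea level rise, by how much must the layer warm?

ΔT = Δh/(αH) = 0.057 / (1.9×10⁻⁴ × 1800) ≈ 0.1667 K

about 0.167 K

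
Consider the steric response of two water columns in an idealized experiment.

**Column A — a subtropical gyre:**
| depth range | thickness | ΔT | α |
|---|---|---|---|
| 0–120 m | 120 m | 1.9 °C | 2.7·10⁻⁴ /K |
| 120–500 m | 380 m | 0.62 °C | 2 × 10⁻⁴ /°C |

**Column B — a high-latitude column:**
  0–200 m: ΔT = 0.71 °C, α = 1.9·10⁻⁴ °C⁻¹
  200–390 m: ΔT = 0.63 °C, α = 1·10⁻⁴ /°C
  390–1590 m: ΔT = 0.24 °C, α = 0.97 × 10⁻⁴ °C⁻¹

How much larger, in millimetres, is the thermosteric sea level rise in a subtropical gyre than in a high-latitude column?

A 2.7×10⁻⁴ × 120 × 1.9 = 0.06156 m
A Layer 2: 2×10⁻⁴ × 0.62 × 380 = 0.04712 m
A total: 0.10868 m
B 0–200 m: 200 × 0.71 × 1.9×10⁻⁴ = 0.02698 m
B 190 × 0.63 × 1×10⁻⁴ = 0.01197 m
B 0.24 × 0.97×10⁻⁴ × 1200 = 0.027936 m
B total: 0.066886 m
Difference: 0.10868 − 0.066886 = 0.041794 m

42 mm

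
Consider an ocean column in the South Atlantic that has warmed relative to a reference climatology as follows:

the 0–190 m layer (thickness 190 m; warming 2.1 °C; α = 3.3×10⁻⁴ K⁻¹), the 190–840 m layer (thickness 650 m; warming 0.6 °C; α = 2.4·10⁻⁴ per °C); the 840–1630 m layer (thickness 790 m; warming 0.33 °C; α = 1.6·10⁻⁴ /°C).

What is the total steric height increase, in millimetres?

Layer 1: 2.1 × 190 × 3.3×10⁻⁴ = 0.13167 m
190–840 m: 650 × 2.4×10⁻⁴ × 0.6 = 0.09360 m
Layer 3: 0.33 × 1.6×10⁻⁴ × 790 = 0.041712 m
Δh = 0.13167 + 0.09360 + 0.041712 = 0.266982 m

Δh ≈ 267 mm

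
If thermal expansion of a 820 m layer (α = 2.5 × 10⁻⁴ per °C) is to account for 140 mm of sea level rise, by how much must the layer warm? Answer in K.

ΔT = Δh/(αH) = 0.14 / (2.5×10⁻⁴ × 820) ≈ 0.6829 K

0.683 K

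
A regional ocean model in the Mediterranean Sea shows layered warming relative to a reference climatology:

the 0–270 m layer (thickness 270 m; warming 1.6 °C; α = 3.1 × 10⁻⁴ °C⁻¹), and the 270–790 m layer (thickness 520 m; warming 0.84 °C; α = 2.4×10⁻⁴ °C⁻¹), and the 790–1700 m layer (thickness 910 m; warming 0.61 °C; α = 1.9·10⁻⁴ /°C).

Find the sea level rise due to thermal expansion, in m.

0.344 m of thermosteric rise

3.1×10⁻⁴ × 270 × 1.6 = 0.13392 m
Layer 2: 0.84 × 520 × 2.4×10⁻⁴ = 0.104832 m
790–1700 m: 910 × 0.61 × 1.9×10⁻⁴ = 0.105469 m
Δh = 0.13392 + 0.104832 + 0.105469 = 0.344221 m ≈ 0.344 m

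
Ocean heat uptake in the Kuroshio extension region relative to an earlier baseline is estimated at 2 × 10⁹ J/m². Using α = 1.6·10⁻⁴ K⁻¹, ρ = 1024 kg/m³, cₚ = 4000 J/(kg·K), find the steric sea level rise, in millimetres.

Δh = αQ/(ρcₚ) = 1.6×10⁻⁴ × 2×10⁹ / (1024 × 4000) = 0.078125 m

78.1 mm of thermosteric rise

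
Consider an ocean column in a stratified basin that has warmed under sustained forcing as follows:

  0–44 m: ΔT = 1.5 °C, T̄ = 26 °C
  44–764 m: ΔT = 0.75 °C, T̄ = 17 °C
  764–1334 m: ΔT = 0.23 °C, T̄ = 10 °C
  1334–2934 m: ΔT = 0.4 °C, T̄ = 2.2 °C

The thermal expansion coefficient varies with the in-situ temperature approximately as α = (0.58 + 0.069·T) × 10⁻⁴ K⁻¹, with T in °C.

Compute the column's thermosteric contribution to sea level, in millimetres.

about 170 mm

Layer 1: α = (0.58 + 0.069×26)×10⁻⁴ = 2.374×10⁻⁴ K⁻¹
Layer 2: α = (0.58 + 0.069×17)×10⁻⁴ = 1.753×10⁻⁴ K⁻¹
Layer 3: α = (0.58 + 0.069×10)×10⁻⁴ = 1.27×10⁻⁴ K⁻¹
Layer 4: α = (0.58 + 0.069×2.2)×10⁻⁴ = 0.7318×10⁻⁴ K⁻¹
44 × 2.374×10⁻⁴ × 1.5 = 0.0156684 m
0.75 × 1.753×10⁻⁴ × 720 = 0.094662 m
764–1334 m: 570 × 0.23 × 1.27×10⁻⁴ = 0.0166497 m
1334–2934 m: 0.4 × 0.7318×10⁻⁴ × 1600 = 0.0468352 m
Δh = 0.0156684 + 0.094662 + 0.0166497 + 0.0468352 = 0.1738153 m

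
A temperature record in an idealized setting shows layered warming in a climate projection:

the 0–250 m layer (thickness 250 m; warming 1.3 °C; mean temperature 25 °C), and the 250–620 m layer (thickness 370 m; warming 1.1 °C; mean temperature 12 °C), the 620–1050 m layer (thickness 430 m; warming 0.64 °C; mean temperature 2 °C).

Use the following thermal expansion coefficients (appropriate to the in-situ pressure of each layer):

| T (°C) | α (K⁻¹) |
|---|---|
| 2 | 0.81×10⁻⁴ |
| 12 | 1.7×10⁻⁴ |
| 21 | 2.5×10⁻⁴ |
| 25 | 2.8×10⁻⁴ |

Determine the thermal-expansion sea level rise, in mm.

Layer 1 at 25 °C → α = 2.8×10⁻⁴ K⁻¹
Layer 2 at 12 °C → α = 1.7×10⁻⁴ K⁻¹
Layer 3 at 2 °C → α = 0.81×10⁻⁴ K⁻¹
Layer 1: 2.8×10⁻⁴ × 1.3 × 250 = 0.09100 m
250–620 m: 370 × 1.1 × 1.7×10⁻⁴ = 0.06919 m
0.64 × 430 × 0.81×10⁻⁴ = 0.0222912 m
Δh = 0.09100 + 0.06919 + 0.0222912 = 0.1824812 m

180 mm of thermosteric rise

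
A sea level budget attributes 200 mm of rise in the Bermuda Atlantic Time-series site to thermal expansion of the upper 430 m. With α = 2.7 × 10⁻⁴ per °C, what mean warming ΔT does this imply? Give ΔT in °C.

about 1.72 °C

ΔT = Δh/(αH) = 0.2 / (2.7×10⁻⁴ × 430) ≈ 1.723 °C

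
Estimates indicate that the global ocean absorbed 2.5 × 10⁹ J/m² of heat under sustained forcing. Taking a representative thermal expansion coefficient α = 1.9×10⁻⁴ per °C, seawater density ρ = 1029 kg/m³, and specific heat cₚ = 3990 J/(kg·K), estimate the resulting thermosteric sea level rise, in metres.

Δh = αQ/(ρcₚ) = 1.9×10⁻⁴ × 2.5×10⁹ / (1029 × 3990) ≈ 0.11569 m

Δh ≈ 0.116 m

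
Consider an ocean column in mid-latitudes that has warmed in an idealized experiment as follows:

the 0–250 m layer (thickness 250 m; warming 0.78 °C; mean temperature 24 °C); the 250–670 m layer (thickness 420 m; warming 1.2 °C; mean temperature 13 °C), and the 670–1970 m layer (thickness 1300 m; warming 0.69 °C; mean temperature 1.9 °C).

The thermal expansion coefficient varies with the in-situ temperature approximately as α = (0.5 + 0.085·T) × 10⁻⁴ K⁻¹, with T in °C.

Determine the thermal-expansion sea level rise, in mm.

about 190 mm

Layer 1: α = (0.5 + 0.085×24)×10⁻⁴ = 2.54×10⁻⁴ K⁻¹
Layer 2: α = (0.5 + 0.085×13)×10⁻⁴ = 1.605×10⁻⁴ K⁻¹
Layer 3: α = (0.5 + 0.085×1.9)×10⁻⁴ = 0.6615×10⁻⁴ K⁻¹
0–250 m: 250 × 0.78 × 2.54×10⁻⁴ = 0.04953 m
420 × 1.605×10⁻⁴ × 1.2 = 0.080892 m
670–1970 m: 0.6615×10⁻⁴ × 0.69 × 1300 = 0.05933655 m
Δh = 0.04953 + 0.080892 + 0.05933655 = 0.18975855 m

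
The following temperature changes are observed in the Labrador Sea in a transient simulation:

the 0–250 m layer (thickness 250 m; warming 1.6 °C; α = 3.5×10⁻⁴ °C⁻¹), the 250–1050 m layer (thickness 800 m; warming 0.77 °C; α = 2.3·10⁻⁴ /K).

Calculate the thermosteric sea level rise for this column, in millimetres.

3.5×10⁻⁴ × 1.6 × 250 = 0.14000 m
0.77 × 800 × 2.3×10⁻⁴ = 0.14168 m
Δh = 0.14000 + 0.14168 = 0.28168 m ≈ 282 mm

282 mm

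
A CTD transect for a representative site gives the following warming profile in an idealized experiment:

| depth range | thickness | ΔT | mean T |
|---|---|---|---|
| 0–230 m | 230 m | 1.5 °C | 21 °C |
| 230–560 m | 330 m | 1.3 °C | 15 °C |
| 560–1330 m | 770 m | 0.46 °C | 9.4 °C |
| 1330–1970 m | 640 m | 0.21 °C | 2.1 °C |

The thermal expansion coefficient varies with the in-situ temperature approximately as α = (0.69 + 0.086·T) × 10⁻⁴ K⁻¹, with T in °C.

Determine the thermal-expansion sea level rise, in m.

Δh ≈ 0.236 m

Layer 1: α = (0.69 + 0.086×21)×10⁻⁴ = 2.496×10⁻⁴ K⁻¹
Layer 2: α = (0.69 + 0.086×15)×10⁻⁴ = 1.98×10⁻⁴ K⁻¹
Layer 3: α = (0.69 + 0.086×9.4)×10⁻⁴ = 1.4984×10⁻⁴ K⁻¹
Layer 4: α = (0.69 + 0.086×2.1)×10⁻⁴ = 0.8706×10⁻⁴ K⁻¹
1.5 × 2.496×10⁻⁴ × 230 = 0.086112 m
Layer 2: 330 × 1.3 × 1.98×10⁻⁴ = 0.084942 m
560–1330 m: 0.46 × 1.4984×10⁻⁴ × 770 = 0.053073328 m
0.8706×10⁻⁴ × 0.21 × 640 = 0.011700864 m
Δh = 0.086112 + 0.084942 + 0.053073328 + 0.011700864 = 0.235828192 m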